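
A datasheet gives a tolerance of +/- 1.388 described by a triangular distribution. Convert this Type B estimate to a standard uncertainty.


u_B = half_width / sqrt(6)
u_B = 1.388 / 2.4494897
u_B = 0.5666

0.5666


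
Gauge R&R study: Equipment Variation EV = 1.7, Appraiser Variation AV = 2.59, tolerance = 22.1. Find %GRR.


GRR = sqrt(EV^2 + AV^2) = sqrt(1.7^2 + 2.59^2) = 3.0980801
%GRR = GRR / tol * 100 = 3.0980801 / 22.1 * 100
%GRR = 14.0185

14.0185


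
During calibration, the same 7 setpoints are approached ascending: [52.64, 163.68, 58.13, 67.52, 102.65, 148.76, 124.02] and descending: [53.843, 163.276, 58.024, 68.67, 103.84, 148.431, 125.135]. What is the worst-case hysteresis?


|52.64 - 53.843| = 1.2030
|163.68 - 163.276| = 0.4040
|58.13 - 58.024| = 0.1060
|67.52 - 68.67| = 1.1500
|102.65 - 103.84| = 1.1900
|148.76 - 148.431| = 0.3290
|124.02 - 125.135| = 1.1150
hysteresis = max(diffs) = 1.2030

1.2030


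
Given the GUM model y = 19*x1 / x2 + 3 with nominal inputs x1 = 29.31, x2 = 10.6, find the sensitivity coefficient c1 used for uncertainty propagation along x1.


y = 19*x1 / x2 + 3
dy/dx1 = 19/x2
Evaluate at x2 = 10.6: c1 = 19 / 10.6
c1 = 1.7925

1.7925


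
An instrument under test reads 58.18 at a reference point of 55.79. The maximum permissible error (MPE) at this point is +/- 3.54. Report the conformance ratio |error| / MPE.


e = indication - reference = 58.18 - 55.79 = 2.3900
|e| = 2.3900
ratio = |e| / MPE = 2.3900 / 3.54
ratio = 0.6751

0.6751


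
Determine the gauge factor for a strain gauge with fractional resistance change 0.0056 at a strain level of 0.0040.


GF = (dR/R) / epsilon
= 0.0056 / 0.0040
= 1.4000

1.4000


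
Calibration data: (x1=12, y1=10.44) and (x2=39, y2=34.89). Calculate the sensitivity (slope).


slope = (y2 - y1) / (x2 - x1)
= (34.89 - 10.44) / (39 - 12)
= 24.4500 / 27
= 0.9056

0.9056


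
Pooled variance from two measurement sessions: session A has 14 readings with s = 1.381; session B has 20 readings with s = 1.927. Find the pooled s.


s_p = sqrt(((n1-1)*s1^2 + (n2-1)*s2^2) / (n1+n2-2))
numerator = (14-1)*1.381^2 + (20-1)*1.927^2 = 24.793093 + 70.553251 = 95.346344
denominator = 14 + 20 - 2 = 32
s_p^2 = 95.346344 / 32 = 2.9795733
s_p = sqrt(2.9795733) = 1.7261

1.7261


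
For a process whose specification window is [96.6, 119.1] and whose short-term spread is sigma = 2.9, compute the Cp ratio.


Cp = (USL - LSL) / (6 * sigma)
= (119.1 - 96.6) / (6 * 2.9)
= 22.5000 / 17.4000
= 1.2931

1.2931


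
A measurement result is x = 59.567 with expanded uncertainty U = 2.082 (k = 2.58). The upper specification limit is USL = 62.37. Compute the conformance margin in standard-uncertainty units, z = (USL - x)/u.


u = U / k = 2.082 / 2.58 = 0.80697674
margin = |USL - x| = |62.37 - 59.567| = 2.803
z = margin / u = 2.803 / 0.80697674
z = 3.4735

3.4735


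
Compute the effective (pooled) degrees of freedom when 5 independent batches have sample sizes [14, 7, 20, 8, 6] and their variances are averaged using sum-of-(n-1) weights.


nu = sum_i (n_i - 1)
nu = ((14 - 1) + (7 - 1) + (20 - 1) + (8 - 1) + (6 - 1))
nu = 13 + 6 + 19 + 7 + 5
nu = 50

50


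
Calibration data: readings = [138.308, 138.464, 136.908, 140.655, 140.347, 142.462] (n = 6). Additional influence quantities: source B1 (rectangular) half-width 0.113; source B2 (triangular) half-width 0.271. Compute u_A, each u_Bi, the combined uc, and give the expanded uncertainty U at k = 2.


mean = (138.308 + 138.464 + 136.908 + 140.655 + 140.347 + 142.462) / 6 = 139.524
s = sqrt(sum((x - mean)^2)/(n-1)) = 2.0017016
u_A = s / sqrt(n) = 2.0017016 / sqrt(6) = 0.81719126
u_B1 = 0.113 / sqrt(3) = 0.06524058
u_B2 = 0.271 / sqrt(6) = 0.11063529
uc = sqrt(0.81719126^2 + 0.06524058^2 + 0.11063529^2) = 0.8272231
U = k * uc = 2 * 0.8272231
U = 1.6544

1.6544


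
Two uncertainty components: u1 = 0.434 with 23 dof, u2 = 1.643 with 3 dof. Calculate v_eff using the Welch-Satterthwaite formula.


uc = sqrt(u1^2 + u2^2) = sqrt(0.434^2 + 1.643^2) = 1.6993543
v_eff = uc^4 / (u1^4/v1 + u2^4/v2)
= 1.6993543^4 / (0.434^4/23 + 1.643^4/3)
= 8.3394179 / 2.4305508
v_eff = 3.4311

3.4311


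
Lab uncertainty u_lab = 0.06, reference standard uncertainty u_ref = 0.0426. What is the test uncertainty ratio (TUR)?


TUR = u_lab / u_ref
= 0.06 / 0.0426
= 1.4085

1.4085


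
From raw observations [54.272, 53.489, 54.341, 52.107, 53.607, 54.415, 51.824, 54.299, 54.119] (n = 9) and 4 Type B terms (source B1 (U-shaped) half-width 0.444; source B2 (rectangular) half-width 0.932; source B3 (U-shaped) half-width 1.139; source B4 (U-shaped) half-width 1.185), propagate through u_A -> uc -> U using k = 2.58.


mean = (54.272 + 53.489 + 54.341 + 52.107 + 53.607 + 54.415 + 51.824 + 54.299 + 54.119) / 9 = 53.60811111
s = sqrt(sum((x - mean)^2)/(n-1)) = 0.98855038
u_A = s / sqrt(n) = 0.98855038 / sqrt(9) = 0.32951679
u_B1 = 0.444 / sqrt(2) = 0.31395541
u_B2 = 0.932 / sqrt(3) = 0.53809045
u_B3 = 1.139 / sqrt(2) = 0.80539462
u_B4 = 1.185 / sqrt(2) = 0.83792154
uc = sqrt(0.32951679^2 + 0.31395541^2 + 0.53809045^2 + 0.80539462^2 + 0.83792154^2) = 1.3592143
U = k * uc = 2.58 * 1.3592143
U = 3.5068

3.5068


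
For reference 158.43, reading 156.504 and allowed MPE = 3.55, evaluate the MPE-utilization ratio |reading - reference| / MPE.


e = indication - reference = 156.504 - 158.43 = -1.9260
|e| = 1.9260
ratio = |e| / MPE = 1.9260 / 3.55
ratio = 0.5425

0.5425


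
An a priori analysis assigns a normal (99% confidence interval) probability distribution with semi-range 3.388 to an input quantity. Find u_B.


u_B = half_width / 2.576
u_B = 3.388 / 2.576
u_B = 1.3152

1.3152


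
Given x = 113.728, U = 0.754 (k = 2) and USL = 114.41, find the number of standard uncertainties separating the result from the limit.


u = U / k = 0.754 / 2 = 0.377
margin = |USL - x| = |114.41 - 113.728| = 0.682
z = margin / u = 0.682 / 0.377
z = 1.8090

1.8090


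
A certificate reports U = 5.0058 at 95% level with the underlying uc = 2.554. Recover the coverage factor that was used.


k = U / uc
k = 5.0058 / 2.554
k = 1.96

1.96


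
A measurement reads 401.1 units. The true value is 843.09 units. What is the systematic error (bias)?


Systematic error = measured - true
= 401.1 - 843.09
= -441.9900

-441.9900


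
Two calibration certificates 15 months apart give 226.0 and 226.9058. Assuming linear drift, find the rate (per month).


rate = (v2 - v1) / months
= (226.9058 - 226.0) / 15
= 0.9058 / 15
= 0.0604

0.0604


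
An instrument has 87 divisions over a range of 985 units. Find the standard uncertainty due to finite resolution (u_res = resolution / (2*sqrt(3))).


resolution = range / divisions
resolution = 985 / 87 = 11.321839
u_res = resolution / (2*sqrt(3))
u_res = 11.321839 / 3.4641016
u_res = 3.2683

3.2683


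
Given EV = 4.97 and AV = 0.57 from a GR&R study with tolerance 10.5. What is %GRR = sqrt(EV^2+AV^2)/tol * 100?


GRR = sqrt(EV^2 + AV^2) = sqrt(4.97^2 + 0.57^2) = 5.0025793
%GRR = GRR / tol * 100 = 5.0025793 / 10.5 * 100
%GRR = 47.6436

47.6436


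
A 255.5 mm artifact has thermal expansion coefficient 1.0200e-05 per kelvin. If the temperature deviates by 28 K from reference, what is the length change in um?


dL = L * alpha * dT
= 255.5 * 1.0200e-05 * 28
= 0.0729708 mm
dL_um = 0.0729708 * 1000 = 72.9708 um

72.9708


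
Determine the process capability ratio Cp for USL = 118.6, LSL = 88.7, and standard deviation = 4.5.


Cp = (USL - LSL) / (6 * sigma)
= (118.6 - 88.7) / (6 * 4.5)
= 29.9000 / 27.0000
= 1.1074

1.1074


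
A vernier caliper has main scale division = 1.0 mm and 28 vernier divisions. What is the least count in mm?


LC = MSD / n_div
= 1.0 / 28
= 0.0357

0.0357


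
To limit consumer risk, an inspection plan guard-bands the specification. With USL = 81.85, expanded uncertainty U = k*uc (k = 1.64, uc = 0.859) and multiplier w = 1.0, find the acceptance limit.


U = k * uc = 1.64 * 0.859 = 1.40876
guard band g = w * U = 1.0 * 1.40876 = 1.40876
AL = USL - g = 81.85 - 1.40876
AL = 80.4412

80.4412


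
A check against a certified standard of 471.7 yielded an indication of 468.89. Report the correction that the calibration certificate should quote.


Correction = standard - reading
= 471.7 - 468.89
= 2.8100

2.8100


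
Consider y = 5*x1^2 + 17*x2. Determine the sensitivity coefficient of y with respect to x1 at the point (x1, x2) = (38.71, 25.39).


y = 5*x1^2 + 17*x2
dy/dx1 = 2*5*x1
Evaluate at x1 = 38.71: c1 = 10 * 38.71
c1 = 387.1000

387.1000


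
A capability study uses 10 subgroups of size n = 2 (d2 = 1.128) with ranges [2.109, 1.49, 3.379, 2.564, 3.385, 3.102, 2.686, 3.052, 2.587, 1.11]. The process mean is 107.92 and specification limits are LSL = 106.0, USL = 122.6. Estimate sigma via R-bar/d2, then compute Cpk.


R_bar = (2.109 + 1.49 + 3.379 + 2.564 + 3.385 + 3.102 + 2.686 + 3.052 + 2.587 + 1.11) / 10 = 2.5464
sigma = R_bar / d2 = 2.5464 / 1.128 = 2.2574468
Cp = (USL - LSL)/(6*sigma) = (122.6 - 106.0)/(6*2.2574468) = 1.2256
Cpu = (122.6 - 107.92)/(3*2.2574468) = 2.1676
Cpl = (107.92 - 106.0)/(3*2.2574468) = 0.2835
Cpk = min(Cpu, Cpl) = 0.2835

0.2835


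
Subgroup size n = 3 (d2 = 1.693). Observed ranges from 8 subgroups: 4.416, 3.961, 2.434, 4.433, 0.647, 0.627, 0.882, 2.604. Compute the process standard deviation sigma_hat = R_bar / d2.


R_bar = (4.416 + 3.961 + 2.434 + 4.433 + 0.647 + 0.627 + 0.882 + 2.604) / 8
R_bar = 20.004 / 8 = 2.5005
sigma_hat = R_bar / d2 = 2.5005 / 1.693 = 1.4770

1.4770


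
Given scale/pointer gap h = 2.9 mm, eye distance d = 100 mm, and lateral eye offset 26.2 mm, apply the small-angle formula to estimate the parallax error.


error = h * offset / d
= 2.9 * 26.2 / 100
= 0.7598

0.7598


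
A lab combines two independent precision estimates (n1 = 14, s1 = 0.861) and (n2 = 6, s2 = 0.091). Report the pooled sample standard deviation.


s_p = sqrt(((n1-1)*s1^2 + (n2-1)*s2^2) / (n1+n2-2))
numerator = (14-1)*0.861^2 + (6-1)*0.091^2 = 9.637173 + 0.041405 = 9.678578
denominator = 14 + 6 - 2 = 18
s_p^2 = 9.678578 / 18 = 0.53769878
s_p = sqrt(0.53769878) = 0.7333

0.7333


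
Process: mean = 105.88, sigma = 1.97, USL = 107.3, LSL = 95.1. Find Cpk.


Cpu = (USL - mean) / (3*sigma) = (107.3 - 105.88) / (3*1.97) = 0.2403
Cpl = (mean - LSL) / (3*sigma) = (105.88 - 95.1) / (3*1.97) = 1.8240
Cpk = min(Cpu, Cpl) = 0.2403

0.2403


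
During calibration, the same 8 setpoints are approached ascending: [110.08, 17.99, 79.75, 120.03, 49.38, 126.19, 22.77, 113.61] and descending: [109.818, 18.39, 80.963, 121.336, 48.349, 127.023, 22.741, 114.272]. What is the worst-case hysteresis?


|110.08 - 109.818| = 0.2620
|17.99 - 18.39| = 0.4000
|79.75 - 80.963| = 1.2130
|120.03 - 121.336| = 1.3060
|49.38 - 48.349| = 1.0310
|126.19 - 127.023| = 0.8330
|22.77 - 22.741| = 0.0290
|113.61 - 114.272| = 0.6620
hysteresis = max(diffs) = 1.3060

1.3060


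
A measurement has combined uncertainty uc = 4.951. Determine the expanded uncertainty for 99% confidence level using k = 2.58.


U = k * uc
U = 2.58 * 4.951
U = 12.7736

12.7736


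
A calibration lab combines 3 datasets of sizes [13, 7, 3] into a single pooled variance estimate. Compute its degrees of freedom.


nu = sum_i (n_i - 1)
nu = ((13 - 1) + (7 - 1) + (3 - 1))
nu = 12 + 6 + 2
nu = 20

20


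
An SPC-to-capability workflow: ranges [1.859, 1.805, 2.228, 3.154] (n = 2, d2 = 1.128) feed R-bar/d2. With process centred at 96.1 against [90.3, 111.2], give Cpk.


R_bar = (1.859 + 1.805 + 2.228 + 3.154) / 4 = 2.2615
sigma = R_bar / d2 = 2.2615 / 1.128 = 2.0048759
Cp = (USL - LSL)/(6*sigma) = (111.2 - 90.3)/(6*2.0048759) = 1.7374
Cpu = (111.2 - 96.1)/(3*2.0048759) = 2.5105
Cpl = (96.1 - 90.3)/(3*2.0048759) = 0.9643
Cpk = min(Cpu, Cpl) = 0.9643

0.9643


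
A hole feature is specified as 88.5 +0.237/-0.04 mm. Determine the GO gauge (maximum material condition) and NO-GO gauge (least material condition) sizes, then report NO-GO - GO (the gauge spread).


GO = nominal - lower_tol (smallest hole = maximum material condition)
GO = 88.5 - 0.04 = 88.46
NO-GO = nominal + upper_tol (largest hole = least material condition)
NO-GO = 88.5 + 0.237 = 88.737
spread = NO-GO - GO = 88.737 - 88.46 = 0.2770

0.2770


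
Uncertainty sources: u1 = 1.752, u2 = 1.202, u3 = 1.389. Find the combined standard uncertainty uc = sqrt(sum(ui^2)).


uc = sqrt(1.752^2 + 1.202^2 + 1.389^2)
uc = sqrt(6.443629)
uc = 2.5384

2.5384


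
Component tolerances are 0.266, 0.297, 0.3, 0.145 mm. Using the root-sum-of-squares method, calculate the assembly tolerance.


RSS = sqrt(0.266^2 + 0.297^2 + 0.3^2 + 0.145^2)
= sqrt(0.26999)
= 0.5196

0.5196


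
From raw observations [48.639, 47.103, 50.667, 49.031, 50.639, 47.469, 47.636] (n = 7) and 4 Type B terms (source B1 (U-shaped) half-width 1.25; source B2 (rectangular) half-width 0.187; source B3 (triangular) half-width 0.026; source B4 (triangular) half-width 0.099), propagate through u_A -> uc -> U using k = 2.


mean = (48.639 + 47.103 + 50.667 + 49.031 + 50.639 + 47.469 + 47.636) / 7 = 48.74057143
s = sqrt(sum((x - mean)^2)/(n-1)) = 1.467903
u_A = s / sqrt(n) = 1.467903 / sqrt(7) = 0.55481518
u_B1 = 1.25 / sqrt(2) = 0.88388348
u_B2 = 0.187 / sqrt(3) = 0.1079645
u_B3 = 0.026 / sqrt(6) = 0.010614456
u_B4 = 0.099 / sqrt(6) = 0.040416581
uc = sqrt(0.55481518^2 + 0.88388348^2 + 0.1079645^2 + 0.010614456^2 + 0.040416581^2) = 1.0499869
U = k * uc = 2 * 1.0499869
U = 2.1000

2.1000


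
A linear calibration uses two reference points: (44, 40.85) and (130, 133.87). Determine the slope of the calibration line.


slope = (y2 - y1) / (x2 - x1)
= (133.87 - 40.85) / (130 - 44)
= 93.0200 / 86
= 1.0816

1.0816


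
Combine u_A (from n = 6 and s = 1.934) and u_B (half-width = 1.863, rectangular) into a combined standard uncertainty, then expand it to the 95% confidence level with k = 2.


u_A = s / sqrt(n) = 1.934 / sqrt(6) = 0.78955219
u_B = half_width / sqrt(3) = 1.863 / sqrt(3) = 1.0756036
uc = sqrt(u_A^2 + u_B^2) = sqrt(0.78955219^2 + 1.0756036^2) = 1.3342847
U = k * uc = 2 * 1.3342847
U = 2.6686

2.6686


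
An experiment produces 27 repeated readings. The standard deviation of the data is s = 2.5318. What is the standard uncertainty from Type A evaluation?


u_A = s / sqrt(n)
u_A = 2.5318 / sqrt(27)
u_A = 2.5318 / 5.1961524
u_A = 0.4872

0.4872


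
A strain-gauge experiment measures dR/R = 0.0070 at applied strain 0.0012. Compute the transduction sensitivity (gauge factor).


GF = (dR/R) / epsilon
= 0.0070 / 0.0012
= 5.8333

5.8333


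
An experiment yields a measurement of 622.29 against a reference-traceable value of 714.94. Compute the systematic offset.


Systematic error = measured - true
= 622.29 - 714.94
= -92.6500

-92.6500


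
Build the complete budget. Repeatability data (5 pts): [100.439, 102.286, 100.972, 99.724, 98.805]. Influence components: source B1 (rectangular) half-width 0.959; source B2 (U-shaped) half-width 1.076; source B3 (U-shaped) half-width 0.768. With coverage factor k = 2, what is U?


mean = (100.439 + 102.286 + 100.972 + 99.724 + 98.805) / 5 = 100.4452
s = sqrt(sum((x - mean)^2)/(n-1)) = 1.3111528
u_A = s / sqrt(n) = 1.3111528 / sqrt(5) = 0.58636536
u_B1 = 0.959 / sqrt(3) = 0.55367891
u_B2 = 1.076 / sqrt(2) = 0.7608469
u_B3 = 0.768 / sqrt(2) = 0.54305801
uc = sqrt(0.58636536^2 + 0.55367891^2 + 0.7608469^2 + 0.54305801^2) = 1.2345787
U = k * uc = 2 * 1.2345787
U = 2.4692

2.4692


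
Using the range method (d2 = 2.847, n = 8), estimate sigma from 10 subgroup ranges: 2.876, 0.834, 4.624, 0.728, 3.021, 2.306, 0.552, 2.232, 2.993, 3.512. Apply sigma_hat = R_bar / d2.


R_bar = (2.876 + 0.834 + 4.624 + 0.728 + 3.021 + 2.306 + 0.552 + 2.232 + 2.993 + 3.512) / 10
R_bar = 23.678 / 10 = 2.3678
sigma_hat = R_bar / d2 = 2.3678 / 2.847 = 0.8317

0.8317


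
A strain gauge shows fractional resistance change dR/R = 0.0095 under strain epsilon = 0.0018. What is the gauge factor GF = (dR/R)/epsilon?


GF = (dR/R) / epsilon
= 0.0095 / 0.0018
= 5.2778

5.2778


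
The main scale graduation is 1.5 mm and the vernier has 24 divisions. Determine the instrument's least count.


LC = MSD / n_div
= 1.5 / 24
= 0.0625

0.0625


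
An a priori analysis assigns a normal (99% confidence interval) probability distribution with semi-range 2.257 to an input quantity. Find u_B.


u_B = half_width / 2.576
u_B = 2.257 / 2.576
u_B = 0.8762

0.8762


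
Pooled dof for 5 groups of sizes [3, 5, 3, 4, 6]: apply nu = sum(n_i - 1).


nu = sum_i (n_i - 1)
nu = ((3 - 1) + (5 - 1) + (3 - 1) + (4 - 1) + (6 - 1))
nu = 2 + 4 + 2 + 3 + 5
nu = 16

16


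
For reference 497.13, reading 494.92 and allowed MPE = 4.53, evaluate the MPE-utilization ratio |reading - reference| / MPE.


e = indication - reference = 494.92 - 497.13 = -2.2100
|e| = 2.2100
ratio = |e| / MPE = 2.2100 / 4.53
ratio = 0.4879

0.4879


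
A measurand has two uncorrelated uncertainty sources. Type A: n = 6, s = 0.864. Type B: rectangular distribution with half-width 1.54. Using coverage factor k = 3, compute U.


u_A = s / sqrt(n) = 0.864 / sqrt(6) = 0.35272652
u_B = half_width / sqrt(3) = 1.54 / sqrt(3) = 0.88911941
uc = sqrt(u_A^2 + u_B^2) = sqrt(0.35272652^2 + 0.88911941^2) = 0.95652983
U = k * uc = 3 * 0.95652983
U = 2.8696

2.8696


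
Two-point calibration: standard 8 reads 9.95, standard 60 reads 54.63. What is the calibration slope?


slope = (y2 - y1) / (x2 - x1)
= (54.63 - 9.95) / (60 - 8)
= 44.6800 / 52
= 0.8592

0.8592


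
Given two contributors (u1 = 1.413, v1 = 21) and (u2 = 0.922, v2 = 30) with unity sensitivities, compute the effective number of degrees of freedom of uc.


uc = sqrt(u1^2 + u2^2) = sqrt(1.413^2 + 0.922^2) = 1.6872027
v_eff = uc^4 / (u1^4/v1 + u2^4/v2)
= 1.6872027^4 / (1.413^4/21 + 0.922^4/30)
= 8.103433 / 0.21391132
v_eff = 37.8822

37.8822


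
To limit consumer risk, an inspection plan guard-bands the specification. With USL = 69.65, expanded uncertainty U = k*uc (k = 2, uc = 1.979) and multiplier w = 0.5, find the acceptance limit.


U = k * uc = 2 * 1.979 = 3.958
guard band g = w * U = 0.5 * 3.958 = 1.979
AL = USL - g = 69.65 - 1.979
AL = 67.6710

67.6710


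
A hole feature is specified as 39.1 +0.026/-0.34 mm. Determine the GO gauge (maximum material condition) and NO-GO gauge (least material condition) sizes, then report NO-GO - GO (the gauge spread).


GO = nominal - lower_tol (smallest hole = maximum material condition)
GO = 39.1 - 0.34 = 38.76
NO-GO = nominal + upper_tol (largest hole = least material condition)
NO-GO = 39.1 + 0.026 = 39.126
spread = NO-GO - GO = 39.126 - 38.76 = 0.3660

0.3660


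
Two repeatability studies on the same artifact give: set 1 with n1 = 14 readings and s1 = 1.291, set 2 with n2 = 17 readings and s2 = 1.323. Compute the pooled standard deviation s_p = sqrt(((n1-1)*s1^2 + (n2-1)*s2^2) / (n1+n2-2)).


s_p = sqrt(((n1-1)*s1^2 + (n2-1)*s2^2) / (n1+n2-2))
numerator = (14-1)*1.291^2 + (17-1)*1.323^2 = 21.666853 + 28.005264 = 49.672117
denominator = 14 + 17 - 2 = 29
s_p^2 = 49.672117 / 29 = 1.7128316
s_p = sqrt(1.7128316) = 1.3088

1.3088


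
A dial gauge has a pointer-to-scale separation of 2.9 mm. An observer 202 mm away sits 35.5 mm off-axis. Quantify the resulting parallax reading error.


error = h * offset / d
= 2.9 * 35.5 / 202
= 0.5097

0.5097


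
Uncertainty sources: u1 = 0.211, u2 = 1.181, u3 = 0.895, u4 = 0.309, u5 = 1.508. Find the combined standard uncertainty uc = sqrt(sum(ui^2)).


uc = sqrt(0.211^2 + 1.181^2 + 0.895^2 + 0.309^2 + 1.508^2)
uc = sqrt(4.609852)
uc = 2.1471

2.1471


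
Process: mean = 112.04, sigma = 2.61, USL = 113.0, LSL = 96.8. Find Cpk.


Cpu = (USL - mean) / (3*sigma) = (113.0 - 112.04) / (3*2.61) = 0.1226
Cpl = (mean - LSL) / (3*sigma) = (112.04 - 96.8) / (3*2.61) = 1.9464
Cpk = min(Cpu, Cpl) = 0.1226

0.1226


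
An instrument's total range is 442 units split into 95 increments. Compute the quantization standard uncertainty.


resolution = range / divisions
resolution = 442 / 95 = 4.6526316
u_res = resolution / (2*sqrt(3))
u_res = 4.6526316 / 3.4641016
u_res = 1.3431

1.3431


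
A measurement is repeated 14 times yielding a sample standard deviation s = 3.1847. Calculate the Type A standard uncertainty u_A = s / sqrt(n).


u_A = s / sqrt(n)
u_A = 3.1847 / sqrt(14)
u_A = 3.1847 / 3.7416574
u_A = 0.8511

0.8511


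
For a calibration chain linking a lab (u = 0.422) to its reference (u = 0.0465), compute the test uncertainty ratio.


TUR = u_lab / u_ref
= 0.422 / 0.0465
= 9.0753

9.0753


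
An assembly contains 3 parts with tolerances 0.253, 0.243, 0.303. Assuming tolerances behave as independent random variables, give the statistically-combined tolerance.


RSS = sqrt(0.253^2 + 0.243^2 + 0.303^2)
= sqrt(0.214867)
= 0.4635

0.4635


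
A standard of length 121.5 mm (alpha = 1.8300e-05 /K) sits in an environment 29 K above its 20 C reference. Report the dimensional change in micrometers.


dL = L * alpha * dT
= 121.5 * 1.8300e-05 * 29
= 0.0644800 mm
dL_um = 0.0644800 * 1000 = 64.4800 um

64.4800


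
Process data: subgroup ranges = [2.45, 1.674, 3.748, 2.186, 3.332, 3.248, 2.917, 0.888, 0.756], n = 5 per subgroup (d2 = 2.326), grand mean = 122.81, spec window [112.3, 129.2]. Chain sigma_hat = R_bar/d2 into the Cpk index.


R_bar = (2.45 + 1.674 + 3.748 + 2.186 + 3.332 + 3.248 + 2.917 + 0.888 + 0.756) / 9 = 2.3554444
sigma = R_bar / d2 = 2.3554444 / 2.326 = 1.0126588
Cp = (USL - LSL)/(6*sigma) = (129.2 - 112.3)/(6*1.0126588) = 2.7815
Cpu = (129.2 - 122.81)/(3*1.0126588) = 2.1034
Cpl = (122.81 - 112.3)/(3*1.0126588) = 3.4595
Cpk = min(Cpu, Cpl) = 2.1034

2.1034


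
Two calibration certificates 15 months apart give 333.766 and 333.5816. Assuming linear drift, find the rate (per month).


rate = (v2 - v1) / months
= (333.5816 - 333.766) / 15
= -0.1844 / 15
= -0.0123

-0.0123


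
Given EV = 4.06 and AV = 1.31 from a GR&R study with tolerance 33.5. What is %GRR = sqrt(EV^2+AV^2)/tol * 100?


GRR = sqrt(EV^2 + AV^2) = sqrt(4.06^2 + 1.31^2) = 4.2661106
%GRR = GRR / tol * 100 = 4.2661106 / 33.5 * 100
%GRR = 12.7347

12.7347


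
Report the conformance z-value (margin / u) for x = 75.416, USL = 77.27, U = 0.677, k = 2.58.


u = U / k = 0.677 / 2.58 = 0.2624031
margin = |USL - x| = |77.27 - 75.416| = 1.854
z = margin / u = 1.854 / 0.2624031
z = 7.0655

7.0655


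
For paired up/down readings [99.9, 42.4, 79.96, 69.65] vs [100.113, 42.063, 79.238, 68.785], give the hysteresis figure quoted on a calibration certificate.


|99.9 - 100.113| = 0.2130
|42.4 - 42.063| = 0.3370
|79.96 - 79.238| = 0.7220
|69.65 - 68.785| = 0.8650
hysteresis = max(diffs) = 0.8650

0.8650


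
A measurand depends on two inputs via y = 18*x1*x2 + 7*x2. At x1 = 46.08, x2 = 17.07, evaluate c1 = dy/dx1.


y = 18*x1*x2 + 7*x2
dy/dx1 = 18*x2
Evaluate at x2 = 17.07: c1 = 18 * 17.07
c1 = 307.2600

307.2600


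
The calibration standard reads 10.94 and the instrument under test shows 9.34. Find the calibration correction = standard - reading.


Correction = standard - reading
= 10.94 - 9.34
= 1.6000

1.6000


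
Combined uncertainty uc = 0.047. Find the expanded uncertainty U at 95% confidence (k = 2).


U = k * uc
U = 2 * 0.047
U = 0.0940

0.0940


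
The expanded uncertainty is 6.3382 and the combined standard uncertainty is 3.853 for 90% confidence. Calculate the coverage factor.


k = U / uc
k = 6.3382 / 3.853
k = 1.645

1.645


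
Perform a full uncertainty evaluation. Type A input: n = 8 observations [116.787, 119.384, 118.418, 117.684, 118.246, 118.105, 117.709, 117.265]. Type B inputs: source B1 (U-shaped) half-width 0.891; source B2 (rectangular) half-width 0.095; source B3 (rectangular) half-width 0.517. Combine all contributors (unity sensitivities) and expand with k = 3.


mean = (116.787 + 119.384 + 118.418 + 117.684 + 118.246 + 118.105 + 117.709 + 117.265) / 8 = 117.94975
s = sqrt(sum((x - mean)^2)/(n-1)) = 0.78718772
u_A = s / sqrt(n) = 0.78718772 / sqrt(8) = 0.27831289
u_B1 = 0.891 / sqrt(2) = 0.63003214
u_B2 = 0.095 / sqrt(3) = 0.054848276
u_B3 = 0.517 / sqrt(3) = 0.29849009
uc = sqrt(0.27831289^2 + 0.63003214^2 + 0.054848276^2 + 0.29849009^2) = 0.75266409
U = k * uc = 3 * 0.75266409
U = 2.2580

2.2580


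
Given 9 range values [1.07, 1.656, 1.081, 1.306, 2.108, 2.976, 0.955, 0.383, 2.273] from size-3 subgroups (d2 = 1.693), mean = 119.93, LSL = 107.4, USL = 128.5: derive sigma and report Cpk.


R_bar = (1.07 + 1.656 + 1.081 + 1.306 + 2.108 + 2.976 + 0.955 + 0.383 + 2.273) / 9 = 1.5342222
sigma = R_bar / d2 = 1.5342222 / 1.693 = 0.90621512
Cp = (USL - LSL)/(6*sigma) = (128.5 - 107.4)/(6*0.90621512) = 3.8806
Cpu = (128.5 - 119.93)/(3*0.90621512) = 3.1523
Cpl = (119.93 - 107.4)/(3*0.90621512) = 4.6089
Cpk = min(Cpu, Cpl) = 3.1523

3.1523


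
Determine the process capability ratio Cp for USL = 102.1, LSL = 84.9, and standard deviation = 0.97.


Cp = (USL - LSL) / (6 * sigma)
= (102.1 - 84.9) / (6 * 0.97)
= 17.2000 / 5.8200
= 2.9553

2.9553


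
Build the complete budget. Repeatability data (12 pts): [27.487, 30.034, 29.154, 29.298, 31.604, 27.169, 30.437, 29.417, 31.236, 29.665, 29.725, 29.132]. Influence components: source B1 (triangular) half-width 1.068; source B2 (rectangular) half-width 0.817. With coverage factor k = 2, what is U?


mean = (27.487 + 30.034 + 29.154 + 29.298 + 31.604 + 27.169 + 30.437 + 29.417 + 31.236 + 29.665 + 29.725 + 29.132) / 12 = 29.52983333
s = sqrt(sum((x - mean)^2)/(n-1)) = 1.2954245
u_A = s / sqrt(n) = 1.2954245 / sqrt(12) = 0.37395684
u_B1 = 1.068 / sqrt(6) = 0.43600917
u_B2 = 0.817 / sqrt(3) = 0.47169517
uc = sqrt(0.37395684^2 + 0.43600917^2 + 0.47169517^2) = 0.7432658
U = k * uc = 2 * 0.7432658
U = 1.4865

1.4865


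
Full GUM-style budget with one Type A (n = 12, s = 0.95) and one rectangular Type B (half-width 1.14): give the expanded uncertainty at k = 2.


u_A = s / sqrt(n) = 0.95 / sqrt(12) = 0.27424138
u_B = half_width / sqrt(3) = 1.14 / sqrt(3) = 0.65817931
uc = sqrt(u_A^2 + u_B^2) = sqrt(0.27424138^2 + 0.65817931^2) = 0.71302759
U = k * uc = 2 * 0.71302759
U = 1.4261

1.4261


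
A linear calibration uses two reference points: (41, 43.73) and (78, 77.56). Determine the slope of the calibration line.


slope = (y2 - y1) / (x2 - x1)
= (77.56 - 43.73) / (78 - 41)
= 33.8300 / 37
= 0.9143

0.9143


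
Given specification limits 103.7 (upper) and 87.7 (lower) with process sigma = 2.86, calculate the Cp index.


Cp = (USL - LSL) / (6 * sigma)
= (103.7 - 87.7) / (6 * 2.86)
= 16.0000 / 17.1600
= 0.9324

0.9324


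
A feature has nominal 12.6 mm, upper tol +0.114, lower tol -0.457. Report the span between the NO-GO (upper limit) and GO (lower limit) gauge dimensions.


GO = nominal - lower_tol (smallest hole = maximum material condition)
GO = 12.6 - 0.457 = 12.143
NO-GO = nominal + upper_tol (largest hole = least material condition)
NO-GO = 12.6 + 0.114 = 12.714
spread = NO-GO - GO = 12.714 - 12.143 = 0.5710

0.5710


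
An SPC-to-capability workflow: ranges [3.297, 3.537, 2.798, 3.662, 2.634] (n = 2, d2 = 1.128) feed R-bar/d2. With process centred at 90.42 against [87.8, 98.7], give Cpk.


R_bar = (3.297 + 3.537 + 2.798 + 3.662 + 2.634) / 5 = 3.1856
sigma = R_bar / d2 = 3.1856 / 1.128 = 2.8241135
Cp = (USL - LSL)/(6*sigma) = (98.7 - 87.8)/(6*2.8241135) = 0.6433
Cpu = (98.7 - 90.42)/(3*2.8241135) = 0.9773
Cpl = (90.42 - 87.8)/(3*2.8241135) = 0.3092
Cpk = min(Cpu, Cpl) = 0.3092

0.3092


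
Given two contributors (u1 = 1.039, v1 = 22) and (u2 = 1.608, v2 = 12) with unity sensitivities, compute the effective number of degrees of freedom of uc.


uc = sqrt(u1^2 + u2^2) = sqrt(1.039^2 + 1.608^2) = 1.9144673
v_eff = uc^4 / (u1^4/v1 + u2^4/v2)
= 1.9144673^4 / (1.039^4/22 + 1.608^4/12)
= 13.433581 / 0.61010936
v_eff = 22.0183

22.0183


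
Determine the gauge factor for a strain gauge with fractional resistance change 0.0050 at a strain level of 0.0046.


GF = (dR/R) / epsilon
= 0.0050 / 0.0046
= 1.0870

1.0870


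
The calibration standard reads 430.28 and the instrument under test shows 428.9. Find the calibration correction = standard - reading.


Correction = standard - reading
= 430.28 - 428.9
= 1.3800

1.3800


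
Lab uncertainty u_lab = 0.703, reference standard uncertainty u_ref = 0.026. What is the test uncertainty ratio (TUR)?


TUR = u_lab / u_ref
= 0.703 / 0.026
= 27.0385

27.0385


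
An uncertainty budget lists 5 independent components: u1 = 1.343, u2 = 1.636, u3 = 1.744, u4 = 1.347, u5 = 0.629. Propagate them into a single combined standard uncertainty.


uc = sqrt(1.343^2 + 1.636^2 + 1.744^2 + 1.347^2 + 0.629^2)
uc = sqrt(9.731731)
uc = 3.1196

3.1196


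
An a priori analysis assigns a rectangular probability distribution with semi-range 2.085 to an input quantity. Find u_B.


u_B = half_width / sqrt(3)
u_B = 2.085 / 1.7320508
u_B = 1.2038

1.2038


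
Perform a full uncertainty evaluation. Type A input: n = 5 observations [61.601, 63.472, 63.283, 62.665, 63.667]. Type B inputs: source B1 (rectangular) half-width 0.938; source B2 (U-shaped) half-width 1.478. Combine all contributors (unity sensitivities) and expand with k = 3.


mean = (61.601 + 63.472 + 63.283 + 62.665 + 63.667) / 5 = 62.9376
s = sqrt(sum((x - mean)^2)/(n-1)) = 0.8363192
u_A = s / sqrt(n) = 0.8363192 / sqrt(5) = 0.37401332
u_B1 = 0.938 / sqrt(3) = 0.54155455
u_B2 = 1.478 / sqrt(2) = 1.0451038
uc = sqrt(0.37401332^2 + 0.54155455^2 + 1.0451038^2) = 1.2350746
U = k * uc = 3 * 1.2350746
U = 3.7052

3.7052


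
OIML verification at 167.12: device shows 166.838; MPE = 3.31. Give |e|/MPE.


e = indication - reference = 166.838 - 167.12 = -0.2820
|e| = 0.2820
ratio = |e| / MPE = 0.2820 / 3.31
ratio = 0.0852

0.0852


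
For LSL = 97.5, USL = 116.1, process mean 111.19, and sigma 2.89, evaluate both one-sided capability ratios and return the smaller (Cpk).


Cpu = (USL - mean) / (3*sigma) = (116.1 - 111.19) / (3*2.89) = 0.5663
Cpl = (mean - LSL) / (3*sigma) = (111.19 - 97.5) / (3*2.89) = 1.5790
Cpk = min(Cpu, Cpl) = 0.5663

0.5663


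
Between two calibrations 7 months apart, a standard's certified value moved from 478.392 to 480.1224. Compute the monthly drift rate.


rate = (v2 - v1) / months
= (480.1224 - 478.392) / 7
= 1.7304 / 7
= 0.2472

0.2472


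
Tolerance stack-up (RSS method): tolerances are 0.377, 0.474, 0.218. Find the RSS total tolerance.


RSS = sqrt(0.377^2 + 0.474^2 + 0.218^2)
= sqrt(0.414329)
= 0.6437

0.6437


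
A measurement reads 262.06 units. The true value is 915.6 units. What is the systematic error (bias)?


Systematic error = measured - true
= 262.06 - 915.6
= -653.5400

-653.5400


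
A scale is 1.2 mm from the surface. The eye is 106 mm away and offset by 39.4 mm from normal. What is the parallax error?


error = h * offset / d
= 1.2 * 39.4 / 106
= 0.4460

0.4460


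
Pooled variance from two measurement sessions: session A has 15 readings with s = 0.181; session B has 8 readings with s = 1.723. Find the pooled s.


s_p = sqrt(((n1-1)*s1^2 + (n2-1)*s2^2) / (n1+n2-2))
numerator = (15-1)*0.181^2 + (8-1)*1.723^2 = 0.458654 + 20.781103 = 21.239757
denominator = 15 + 8 - 2 = 21
s_p^2 = 21.239757 / 21 = 1.011417
s_p = sqrt(1.011417) = 1.0057

1.0057


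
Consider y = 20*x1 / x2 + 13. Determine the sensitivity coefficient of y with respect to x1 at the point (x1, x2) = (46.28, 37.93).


y = 20*x1 / x2 + 13
dy/dx1 = 20/x2
Evaluate at x2 = 37.93: c1 = 20 / 37.93
c1 = 0.5273

0.5273


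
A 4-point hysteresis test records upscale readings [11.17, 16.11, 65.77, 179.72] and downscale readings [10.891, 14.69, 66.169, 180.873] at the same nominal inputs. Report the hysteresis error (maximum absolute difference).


|11.17 - 10.891| = 0.2790
|16.11 - 14.69| = 1.4200
|65.77 - 66.169| = 0.3990
|179.72 - 180.873| = 1.1530
hysteresis = max(diffs) = 1.4200

1.4200


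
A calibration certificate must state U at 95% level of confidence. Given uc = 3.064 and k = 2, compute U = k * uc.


U = k * uc
U = 2 * 3.064
U = 6.1280

6.1280


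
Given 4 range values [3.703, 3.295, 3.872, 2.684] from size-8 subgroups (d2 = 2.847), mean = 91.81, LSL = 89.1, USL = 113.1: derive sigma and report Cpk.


R_bar = (3.703 + 3.295 + 3.872 + 2.684) / 4 = 3.3885
sigma = R_bar / d2 = 3.3885 / 2.847 = 1.1902002
Cp = (USL - LSL)/(6*sigma) = (113.1 - 89.1)/(6*1.1902002) = 3.3608
Cpu = (113.1 - 91.81)/(3*1.1902002) = 5.9626
Cpl = (91.81 - 89.1)/(3*1.1902002) = 0.7590
Cpk = min(Cpu, Cpl) = 0.7590

0.7590


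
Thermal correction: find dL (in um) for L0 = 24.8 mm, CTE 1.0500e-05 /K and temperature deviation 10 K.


dL = L * alpha * dT
= 24.8 * 1.0500e-05 * 10
= 0.0026040 mm
dL_um = 0.0026040 * 1000 = 2.6040 um

2.6040


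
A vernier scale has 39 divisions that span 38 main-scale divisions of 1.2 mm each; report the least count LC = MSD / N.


LC = MSD / n_div
= 1.2 / 39
= 0.0308

0.0308


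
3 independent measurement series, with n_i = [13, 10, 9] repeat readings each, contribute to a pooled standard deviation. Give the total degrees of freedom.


nu = sum_i (n_i - 1)
nu = ((13 - 1) + (10 - 1) + (9 - 1))
nu = 12 + 9 + 8
nu = 29

29


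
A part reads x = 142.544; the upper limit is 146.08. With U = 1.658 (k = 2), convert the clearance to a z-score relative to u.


u = U / k = 1.658 / 2 = 0.829
margin = |USL - x| = |146.08 - 142.544| = 3.536
z = margin / u = 3.536 / 0.829
z = 4.2654

4.2654


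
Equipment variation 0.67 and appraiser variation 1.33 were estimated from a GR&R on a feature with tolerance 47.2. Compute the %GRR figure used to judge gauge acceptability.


GRR = sqrt(EV^2 + AV^2) = sqrt(0.67^2 + 1.33^2) = 1.489228
%GRR = GRR / tol * 100 = 1.489228 / 47.2 * 100
%GRR = 3.1551

3.1551


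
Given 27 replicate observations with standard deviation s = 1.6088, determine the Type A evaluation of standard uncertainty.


u_A = s / sqrt(n)
u_A = 1.6088 / sqrt(27)
u_A = 1.6088 / 5.1961524
u_A = 0.3096

0.3096


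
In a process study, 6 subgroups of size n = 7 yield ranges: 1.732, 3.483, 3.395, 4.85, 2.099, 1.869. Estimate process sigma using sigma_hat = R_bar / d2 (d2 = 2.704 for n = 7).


R_bar = (1.732 + 3.483 + 3.395 + 4.85 + 2.099 + 1.869) / 6
R_bar = 17.428 / 6 = 2.9046667
sigma_hat = R_bar / d2 = 2.9046667 / 2.704 = 1.0742

1.0742


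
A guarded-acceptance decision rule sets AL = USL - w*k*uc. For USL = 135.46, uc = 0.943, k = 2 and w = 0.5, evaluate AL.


U = k * uc = 2 * 0.943 = 1.886
guard band g = w * U = 0.5 * 1.886 = 0.943
AL = USL - g = 135.46 - 0.943
AL = 134.5170

134.5170


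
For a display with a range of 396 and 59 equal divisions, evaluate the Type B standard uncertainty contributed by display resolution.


resolution = range / divisions
resolution = 396 / 59 = 6.7118644
u_res = resolution / (2*sqrt(3))
u_res = 6.7118644 / 3.4641016
u_res = 1.9375

1.9375


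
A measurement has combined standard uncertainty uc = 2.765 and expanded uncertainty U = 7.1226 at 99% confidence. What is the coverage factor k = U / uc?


k = U / uc
k = 7.1226 / 2.765
k = 2.576

2.576


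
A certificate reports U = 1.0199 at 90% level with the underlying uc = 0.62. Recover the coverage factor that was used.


k = U / uc
k = 1.0199 / 0.62
k = 1.645

1.645


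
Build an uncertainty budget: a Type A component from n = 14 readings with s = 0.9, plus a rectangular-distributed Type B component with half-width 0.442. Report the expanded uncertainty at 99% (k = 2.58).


u_A = s / sqrt(n) = 0.9 / sqrt(14) = 0.24053512
u_B = half_width / sqrt(3) = 0.442 / sqrt(3) = 0.25518882
uc = sqrt(u_A^2 + u_B^2) = sqrt(0.24053512^2 + 0.25518882^2) = 0.35068287
U = k * uc = 2.58 * 0.35068287
U = 0.9048

0.9048


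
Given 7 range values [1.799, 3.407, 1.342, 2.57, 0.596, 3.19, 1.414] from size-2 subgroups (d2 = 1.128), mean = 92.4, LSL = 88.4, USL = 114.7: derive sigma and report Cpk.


R_bar = (1.799 + 3.407 + 1.342 + 2.57 + 0.596 + 3.19 + 1.414) / 7 = 2.0454286
sigma = R_bar / d2 = 2.0454286 / 1.128 = 1.8133232
Cp = (USL - LSL)/(6*sigma) = (114.7 - 88.4)/(6*1.8133232) = 2.4173
Cpu = (114.7 - 92.4)/(3*1.8133232) = 4.0993
Cpl = (92.4 - 88.4)/(3*1.8133232) = 0.7353
Cpk = min(Cpu, Cpl) = 0.7353

0.7353


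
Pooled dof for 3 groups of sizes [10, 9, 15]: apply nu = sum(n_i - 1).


nu = sum_i (n_i - 1)
nu = ((10 - 1) + (9 - 1) + (15 - 1))
nu = 9 + 8 + 14
nu = 31

31


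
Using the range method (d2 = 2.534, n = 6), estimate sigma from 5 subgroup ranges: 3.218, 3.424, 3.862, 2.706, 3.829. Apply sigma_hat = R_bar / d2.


R_bar = (3.218 + 3.424 + 3.862 + 2.706 + 3.829) / 5
R_bar = 17.039 / 5 = 3.4078
sigma_hat = R_bar / d2 = 3.4078 / 2.534 = 1.3448

1.3448


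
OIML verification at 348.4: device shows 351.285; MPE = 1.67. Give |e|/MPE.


e = indication - reference = 351.285 - 348.4 = 2.8850
|e| = 2.8850
ratio = |e| / MPE = 2.8850 / 1.67
ratio = 1.7275

1.7275


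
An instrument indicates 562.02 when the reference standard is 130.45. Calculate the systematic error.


Systematic error = measured - true
= 562.02 - 130.45
= 431.5700

431.5700


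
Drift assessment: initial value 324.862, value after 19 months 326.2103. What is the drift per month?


rate = (v2 - v1) / months
= (326.2103 - 324.862) / 19
= 1.3483 / 19
= 0.0710

0.0710


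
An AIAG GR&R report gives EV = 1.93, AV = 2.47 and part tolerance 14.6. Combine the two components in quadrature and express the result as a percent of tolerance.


GRR = sqrt(EV^2 + AV^2) = sqrt(1.93^2 + 2.47^2) = 3.1346132
%GRR = GRR / tol * 100 = 3.1346132 / 14.6 * 100
%GRR = 21.4700

21.4700


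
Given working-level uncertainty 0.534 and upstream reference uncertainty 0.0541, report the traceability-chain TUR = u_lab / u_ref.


TUR = u_lab / u_ref
= 0.534 / 0.0541
= 9.8706

9.8706


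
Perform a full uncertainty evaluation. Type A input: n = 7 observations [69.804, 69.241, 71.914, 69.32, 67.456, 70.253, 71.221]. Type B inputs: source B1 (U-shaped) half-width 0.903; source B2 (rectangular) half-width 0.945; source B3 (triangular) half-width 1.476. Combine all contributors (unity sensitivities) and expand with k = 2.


mean = (69.804 + 69.241 + 71.914 + 69.32 + 67.456 + 70.253 + 71.221) / 7 = 69.887
s = sqrt(sum((x - mean)^2)/(n-1)) = 1.4535988
u_A = s / sqrt(n) = 1.4535988 / sqrt(7) = 0.5494087
u_B1 = 0.903 / sqrt(2) = 0.63851742
u_B2 = 0.945 / sqrt(3) = 0.545596
u_B3 = 1.476 / sqrt(6) = 0.60257448
uc = sqrt(0.5494087^2 + 0.63851742^2 + 0.545596^2 + 0.60257448^2) = 1.170609
U = k * uc = 2 * 1.170609
U = 2.3412

2.3412


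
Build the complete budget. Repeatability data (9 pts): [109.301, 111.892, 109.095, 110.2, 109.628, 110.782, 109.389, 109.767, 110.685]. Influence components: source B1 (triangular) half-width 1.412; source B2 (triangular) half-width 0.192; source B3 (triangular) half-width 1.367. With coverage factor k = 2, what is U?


mean = (109.301 + 111.892 + 109.095 + 110.2 + 109.628 + 110.782 + 109.389 + 109.767 + 110.685) / 9 = 110.0821111
s = sqrt(sum((x - mean)^2)/(n-1)) = 0.9023132
u_A = s / sqrt(n) = 0.9023132 / sqrt(9) = 0.30077107
u_B1 = 1.412 / sqrt(6) = 0.57644659
u_B2 = 0.192 / sqrt(6) = 0.078383672
u_B3 = 1.367 / sqrt(6) = 0.55807541
uc = sqrt(0.30077107^2 + 0.57644659^2 + 0.078383672^2 + 0.55807541^2) = 0.86043365
U = k * uc = 2 * 0.86043365
U = 1.7209

1.7209


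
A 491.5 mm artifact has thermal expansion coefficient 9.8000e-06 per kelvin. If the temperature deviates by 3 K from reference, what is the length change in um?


dL = L * alpha * dT
= 491.5 * 9.8000e-06 * 3
= 0.0144501 mm
dL_um = 0.0144501 * 1000 = 14.4501 um

14.4501


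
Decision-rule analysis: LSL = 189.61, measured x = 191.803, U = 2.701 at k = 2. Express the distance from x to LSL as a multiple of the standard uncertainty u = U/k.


u = U / k = 2.701 / 2 = 1.3505
margin = |LSL - x| = |189.61 - 191.803| = 2.193
z = margin / u = 2.193 / 1.3505
z = 1.6238

1.6238
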